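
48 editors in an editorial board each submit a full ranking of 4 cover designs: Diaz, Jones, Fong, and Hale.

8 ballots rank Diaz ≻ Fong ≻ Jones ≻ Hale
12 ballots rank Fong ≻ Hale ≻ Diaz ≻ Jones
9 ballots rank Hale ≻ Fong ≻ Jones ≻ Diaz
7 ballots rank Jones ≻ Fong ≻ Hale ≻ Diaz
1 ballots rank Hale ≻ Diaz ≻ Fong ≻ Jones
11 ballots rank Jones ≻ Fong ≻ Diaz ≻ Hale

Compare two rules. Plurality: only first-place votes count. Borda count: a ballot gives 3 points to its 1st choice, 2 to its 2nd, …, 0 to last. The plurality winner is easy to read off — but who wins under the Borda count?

Plurality first-place counts: Diaz 8, Jones 18, Fong 12, Hale 10 → Jones.
Borda totals: Diaz 49, Jones 71, Fong 107, Hale 61 → Fong.

Fong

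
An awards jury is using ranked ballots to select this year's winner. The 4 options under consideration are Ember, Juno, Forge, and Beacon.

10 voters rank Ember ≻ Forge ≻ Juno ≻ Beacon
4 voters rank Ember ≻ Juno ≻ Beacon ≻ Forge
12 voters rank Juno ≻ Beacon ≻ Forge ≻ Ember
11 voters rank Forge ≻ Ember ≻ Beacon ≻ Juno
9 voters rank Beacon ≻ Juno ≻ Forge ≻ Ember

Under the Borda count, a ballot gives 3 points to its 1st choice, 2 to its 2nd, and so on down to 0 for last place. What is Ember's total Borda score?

Borda scores:
  Ember: 10·3 + 4·3 + 12·0 + 11·2 + 9·0 = 64
  Juno: 10·1 + 4·2 + 12·3 + 11·0 + 9·2 = 72
  Forge: 10·2 + 4·0 + 12·1 + 11·3 + 9·1 = 74
  Beacon: 10·0 + 4·1 + 12·2 + 11·1 + 9·3 = 66

64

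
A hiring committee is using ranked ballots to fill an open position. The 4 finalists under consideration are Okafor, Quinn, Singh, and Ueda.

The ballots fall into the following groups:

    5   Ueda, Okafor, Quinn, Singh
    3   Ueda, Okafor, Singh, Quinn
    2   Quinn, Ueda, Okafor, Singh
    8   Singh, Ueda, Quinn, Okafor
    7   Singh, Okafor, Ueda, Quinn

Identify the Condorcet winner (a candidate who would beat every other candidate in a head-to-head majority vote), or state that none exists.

Singh

Head-to-head results (25 voters total):
Okafor vs Quinn: Okafor wins 15–10.
Okafor vs Singh: Singh wins 15–10.
Okafor vs Ueda: Ueda wins 18–7.
Quinn vs Singh: Singh wins 18–7.
Quinn vs Ueda: Ueda wins 23–2.
Singh vs Ueda: Singh wins 15–10.
Singh beats each rival — Okafor (15–10), Quinn (18–7), Ueda (15–10) — so Singh is the Condorcet winner.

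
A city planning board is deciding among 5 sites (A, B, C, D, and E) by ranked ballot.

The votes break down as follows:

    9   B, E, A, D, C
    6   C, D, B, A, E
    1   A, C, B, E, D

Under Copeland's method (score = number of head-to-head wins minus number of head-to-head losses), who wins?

B

Pairwise results:
  A vs B: B wins 15–1.
  A vs C: A wins 10–6.
  A vs D: A wins 10–6.
  A vs E: E wins 9–7.
  B vs C: B wins 9–7.
  B vs D: B wins 10–6.
  B vs E: B wins 16–0.
  C vs D: D wins 9–7.
  C vs E: E wins 9–7.
  D vs E: E wins 10–6.
Copeland scores (wins − losses):
  A: 2 − 2 = 0
  B: 4 − 0 = 4
  C: 0 − 4 = -4
  D: 1 − 3 = -2
  E: 3 − 1 = 2
B has the best Copeland score.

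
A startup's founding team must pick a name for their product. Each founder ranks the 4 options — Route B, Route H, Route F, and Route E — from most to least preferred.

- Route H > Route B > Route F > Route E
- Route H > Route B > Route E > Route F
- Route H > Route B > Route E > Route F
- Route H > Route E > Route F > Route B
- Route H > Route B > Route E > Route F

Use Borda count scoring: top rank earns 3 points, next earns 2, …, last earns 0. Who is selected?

Borda scores:
  Route B: 2 + 2 + 2 + 0 + 2 = 8
  Route H: 3 + 3 + 3 + 3 + 3 = 15
  Route F: 1 + 0 + 0 + 1 + 0 = 2
  Route E: 0 + 1 + 1 + 2 + 1 = 5
Route H has the highest total.

Route H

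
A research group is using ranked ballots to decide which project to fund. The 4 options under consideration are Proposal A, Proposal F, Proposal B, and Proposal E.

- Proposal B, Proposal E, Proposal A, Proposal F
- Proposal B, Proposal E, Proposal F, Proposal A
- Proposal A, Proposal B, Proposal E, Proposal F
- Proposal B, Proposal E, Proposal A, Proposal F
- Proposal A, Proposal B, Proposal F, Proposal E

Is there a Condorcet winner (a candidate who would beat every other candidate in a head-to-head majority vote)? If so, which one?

Head-to-head results (5 voters total):
Proposal A vs Proposal F: Proposal A wins 4–1.
Proposal A vs Proposal B: Proposal B wins 3–2.
Proposal A vs Proposal E: Proposal E wins 3–2.
Proposal F vs Proposal B: Proposal B wins 5–0.
Proposal F vs Proposal E: Proposal E wins 4–1.
Proposal B vs Proposal E: Proposal B wins 5–0.
Proposal B beats each rival — Proposal A (3–2), Proposal F (5–0), Proposal E (5–0) — so Proposal B is the Condorcet winner.

Proposal B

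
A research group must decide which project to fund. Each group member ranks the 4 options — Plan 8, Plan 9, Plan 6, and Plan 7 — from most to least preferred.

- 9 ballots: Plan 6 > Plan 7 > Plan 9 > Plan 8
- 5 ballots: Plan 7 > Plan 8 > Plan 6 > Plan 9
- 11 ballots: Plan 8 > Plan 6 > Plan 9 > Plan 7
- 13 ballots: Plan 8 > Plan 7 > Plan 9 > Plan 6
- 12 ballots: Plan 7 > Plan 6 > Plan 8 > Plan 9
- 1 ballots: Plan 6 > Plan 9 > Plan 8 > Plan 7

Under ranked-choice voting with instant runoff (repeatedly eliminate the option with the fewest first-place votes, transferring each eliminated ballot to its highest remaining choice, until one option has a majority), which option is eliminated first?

Plan 9

Round 1: Plan 8 24, Plan 7 17, Plan 6 10, Plan 9 0. Plan 9 has the fewest and is eliminated.
Round 2: Plan 8 24, Plan 7 17, Plan 6 10. Plan 6 has the fewest and is eliminated.
Round 3: Plan 7 26, Plan 8 25. Plan 7 has a majority.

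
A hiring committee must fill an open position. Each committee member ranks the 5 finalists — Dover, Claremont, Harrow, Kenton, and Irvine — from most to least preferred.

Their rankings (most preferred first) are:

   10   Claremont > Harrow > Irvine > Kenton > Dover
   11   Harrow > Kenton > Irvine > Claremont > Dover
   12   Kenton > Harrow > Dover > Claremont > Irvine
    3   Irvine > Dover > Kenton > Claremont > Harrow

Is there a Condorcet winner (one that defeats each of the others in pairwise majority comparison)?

Head-to-head results (36 voters total):
Dover vs Claremont: Claremont wins 21–15.
Dover vs Harrow: Harrow wins 33–3.
Dover vs Kenton: Kenton wins 33–3.
Dover vs Irvine: Irvine wins 24–12.
Claremont vs Harrow: Harrow wins 23–13.
Claremont vs Kenton: Kenton wins 26–10.
Claremont vs Irvine: Claremont wins 22–14.
Harrow vs Kenton: Harrow wins 21–15.
Harrow vs Irvine: Harrow wins 33–3.
Kenton vs Irvine: Kenton wins 23–13.
Harrow beats each rival — Dover (33–3), Claremont (23–13), Kenton (21–15), Irvine (33–3) — so Harrow is the Condorcet winner.

Yes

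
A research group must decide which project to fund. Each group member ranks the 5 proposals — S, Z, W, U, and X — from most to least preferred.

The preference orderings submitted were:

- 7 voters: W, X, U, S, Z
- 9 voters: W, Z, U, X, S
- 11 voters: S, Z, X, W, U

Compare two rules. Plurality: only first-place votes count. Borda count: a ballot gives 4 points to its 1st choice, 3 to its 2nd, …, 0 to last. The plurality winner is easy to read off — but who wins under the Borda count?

Plurality first-place counts: S 11, Z 0, W 16, U 0, X 0 → W.
Borda totals: S 51, Z 60, W 75, U 32, X 52 → W.

W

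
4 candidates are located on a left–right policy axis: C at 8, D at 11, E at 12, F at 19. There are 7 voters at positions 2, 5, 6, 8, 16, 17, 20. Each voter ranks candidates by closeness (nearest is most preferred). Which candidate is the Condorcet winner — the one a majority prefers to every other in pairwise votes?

C

With single-peaked preferences on a line, the Condorcet winner is the candidate closest to the median voter.
The median voter (position 8) is closest to C at 8.
Check: C vs D — voters closer to C: 4 of 7.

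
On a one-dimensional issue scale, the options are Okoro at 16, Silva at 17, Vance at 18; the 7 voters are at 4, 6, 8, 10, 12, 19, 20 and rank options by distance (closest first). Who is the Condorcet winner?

With single-peaked preferences on a line, the Condorcet winner is the candidate closest to the median voter.
The median voter (position 10) is closest to Okoro at 16.
Check: Okoro vs Silva — voters closer to Okoro: 5 of 7.

Okoro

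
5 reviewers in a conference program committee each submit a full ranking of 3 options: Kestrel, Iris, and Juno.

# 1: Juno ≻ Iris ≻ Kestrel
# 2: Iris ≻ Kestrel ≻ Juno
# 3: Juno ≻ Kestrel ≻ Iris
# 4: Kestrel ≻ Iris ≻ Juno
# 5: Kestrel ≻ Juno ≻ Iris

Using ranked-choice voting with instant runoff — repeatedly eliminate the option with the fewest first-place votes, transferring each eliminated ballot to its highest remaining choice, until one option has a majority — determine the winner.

Round 1: Kestrel 2, Juno 2, Iris 1. Iris has the fewest and is eliminated.
Round 2: Kestrel 3, Juno 2. Kestrel has a majority.

Kestrel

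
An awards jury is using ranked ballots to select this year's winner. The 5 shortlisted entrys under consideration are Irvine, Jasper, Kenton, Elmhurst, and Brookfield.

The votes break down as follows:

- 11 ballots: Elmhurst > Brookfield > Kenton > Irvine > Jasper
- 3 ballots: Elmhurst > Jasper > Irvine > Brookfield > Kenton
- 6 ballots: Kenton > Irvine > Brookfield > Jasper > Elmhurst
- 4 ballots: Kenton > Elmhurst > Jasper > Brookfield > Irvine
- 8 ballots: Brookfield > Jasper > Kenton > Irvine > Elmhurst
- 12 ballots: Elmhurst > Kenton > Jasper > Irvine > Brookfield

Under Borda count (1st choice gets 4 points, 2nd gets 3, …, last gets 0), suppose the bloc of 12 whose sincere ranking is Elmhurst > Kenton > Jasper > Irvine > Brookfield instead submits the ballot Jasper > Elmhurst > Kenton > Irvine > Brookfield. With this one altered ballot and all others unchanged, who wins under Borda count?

Elmhurst

Borda totals with the altered ballot: Irvine 55, Jasper 95, Kenton 102, Elmhurst 104, Brookfield 84.
The winner is unchanged: still Elmhurst.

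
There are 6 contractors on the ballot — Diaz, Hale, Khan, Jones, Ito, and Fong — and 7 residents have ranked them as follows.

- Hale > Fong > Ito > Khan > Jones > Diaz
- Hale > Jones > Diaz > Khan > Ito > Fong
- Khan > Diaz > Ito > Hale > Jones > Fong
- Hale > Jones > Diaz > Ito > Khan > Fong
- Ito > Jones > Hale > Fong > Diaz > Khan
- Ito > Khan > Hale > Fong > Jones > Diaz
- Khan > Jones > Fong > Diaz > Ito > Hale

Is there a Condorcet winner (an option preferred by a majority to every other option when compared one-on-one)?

No

Head-to-head results (7 voters total):
Diaz vs Hale: Hale wins 5–2.
Diaz vs Khan: Khan wins 4–3.
Diaz vs Jones: Jones wins 6–1.
Diaz vs Ito: Diaz wins 4–3.
Diaz vs Fong: Fong wins 4–3.
Hale vs Khan: Hale wins 4–3.
Hale vs Jones: Hale wins 5–2.
Hale vs Ito: Ito wins 4–3.
Hale vs Fong: Hale wins 6–1.
Khan vs Jones: Khan wins 4–3.
Khan vs Ito: Ito wins 4–3.
Khan vs Fong: Khan wins 5–2.
Jones vs Ito: Ito wins 4–3.
Jones vs Fong: Jones wins 5–2.
Ito vs Fong: Ito wins 5–2.
No candidate beats all others: Diaz beats Ito beats Hale beats Diaz, a majority cycle.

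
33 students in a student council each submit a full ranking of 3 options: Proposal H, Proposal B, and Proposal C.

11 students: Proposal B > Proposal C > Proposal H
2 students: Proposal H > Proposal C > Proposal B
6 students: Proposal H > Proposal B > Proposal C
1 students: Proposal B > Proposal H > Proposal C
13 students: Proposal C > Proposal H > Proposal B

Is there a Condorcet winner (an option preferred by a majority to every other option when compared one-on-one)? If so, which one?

None — there is no Condorcet winner

Head-to-head results (33 voters total):
Proposal H vs Proposal B: Proposal H wins 21–12.
Proposal H vs Proposal C: Proposal C wins 24–9.
Proposal B vs Proposal C: Proposal B wins 18–15.
No candidate beats all others: Proposal H beats Proposal B beats Proposal C beats Proposal H, a majority cycle.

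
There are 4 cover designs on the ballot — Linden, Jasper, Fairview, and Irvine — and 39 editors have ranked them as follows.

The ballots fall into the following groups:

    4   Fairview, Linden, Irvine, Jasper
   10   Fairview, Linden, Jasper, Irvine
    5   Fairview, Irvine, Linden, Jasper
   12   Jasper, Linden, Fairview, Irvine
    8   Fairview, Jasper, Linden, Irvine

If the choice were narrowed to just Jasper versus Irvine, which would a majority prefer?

Ballots ranking Jasper above Irvine: 10+12+8 = 30.
Ballots ranking Irvine above Jasper: 4+5 = 9.
Jasper wins the head-to-head, 30–9.

Jasper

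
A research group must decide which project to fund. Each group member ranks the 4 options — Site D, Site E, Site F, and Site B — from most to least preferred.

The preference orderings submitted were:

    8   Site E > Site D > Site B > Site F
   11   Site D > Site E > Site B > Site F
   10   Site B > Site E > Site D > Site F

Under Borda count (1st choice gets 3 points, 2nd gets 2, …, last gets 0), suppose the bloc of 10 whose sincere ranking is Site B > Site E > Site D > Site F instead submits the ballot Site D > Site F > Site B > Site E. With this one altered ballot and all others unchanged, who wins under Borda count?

Borda totals with the altered ballot: Site D 79, Site E 46, Site F 20, Site B 29.
The switch changes the winner from Site E to Site D.

Site D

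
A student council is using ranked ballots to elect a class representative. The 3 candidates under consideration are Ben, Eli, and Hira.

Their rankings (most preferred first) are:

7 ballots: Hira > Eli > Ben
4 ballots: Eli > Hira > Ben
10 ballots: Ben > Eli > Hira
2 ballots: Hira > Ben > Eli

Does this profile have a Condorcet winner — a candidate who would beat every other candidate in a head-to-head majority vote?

Head-to-head results (23 voters total):
Ben vs Eli: Ben wins 12–11.
Ben vs Hira: Hira wins 13–10.
Eli vs Hira: Eli wins 14–9.
No candidate beats all others: Ben beats Eli beats Hira beats Ben, a majority cycle.

No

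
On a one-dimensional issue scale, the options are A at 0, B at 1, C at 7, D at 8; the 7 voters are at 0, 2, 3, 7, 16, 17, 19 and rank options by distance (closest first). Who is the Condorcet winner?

C

With single-peaked preferences on a line, the Condorcet winner is the candidate closest to the median voter.
The median voter (position 7) is closest to C at 7.
Check: C vs D — voters closer to C: 4 of 7.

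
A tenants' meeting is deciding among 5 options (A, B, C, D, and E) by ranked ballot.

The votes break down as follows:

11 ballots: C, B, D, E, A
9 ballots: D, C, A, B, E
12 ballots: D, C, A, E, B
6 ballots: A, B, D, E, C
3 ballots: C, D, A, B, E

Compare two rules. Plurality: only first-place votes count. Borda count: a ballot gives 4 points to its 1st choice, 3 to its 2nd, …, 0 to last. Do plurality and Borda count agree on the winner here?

Plurality first-place counts: A 6, B 0, C 14, D 21, E 0 → D.
Borda totals: A 72, B 63, C 119, D 127, E 29 → D.
The two rules agree on D.

Yes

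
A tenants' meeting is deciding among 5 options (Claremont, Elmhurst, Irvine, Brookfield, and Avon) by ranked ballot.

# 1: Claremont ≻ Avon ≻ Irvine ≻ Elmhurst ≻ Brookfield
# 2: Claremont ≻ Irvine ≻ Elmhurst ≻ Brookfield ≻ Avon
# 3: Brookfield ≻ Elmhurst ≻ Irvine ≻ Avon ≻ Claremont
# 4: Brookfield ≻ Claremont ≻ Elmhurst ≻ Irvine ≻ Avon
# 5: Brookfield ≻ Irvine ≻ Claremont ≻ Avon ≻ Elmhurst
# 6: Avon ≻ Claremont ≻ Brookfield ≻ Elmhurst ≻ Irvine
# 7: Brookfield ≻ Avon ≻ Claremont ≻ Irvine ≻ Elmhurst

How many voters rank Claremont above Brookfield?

3

Ballots ranking Claremont above Brookfield: 3.
Ballots ranking Brookfield above Claremont: 4.
So 3 of 7 voters prefer Claremont to Brookfield.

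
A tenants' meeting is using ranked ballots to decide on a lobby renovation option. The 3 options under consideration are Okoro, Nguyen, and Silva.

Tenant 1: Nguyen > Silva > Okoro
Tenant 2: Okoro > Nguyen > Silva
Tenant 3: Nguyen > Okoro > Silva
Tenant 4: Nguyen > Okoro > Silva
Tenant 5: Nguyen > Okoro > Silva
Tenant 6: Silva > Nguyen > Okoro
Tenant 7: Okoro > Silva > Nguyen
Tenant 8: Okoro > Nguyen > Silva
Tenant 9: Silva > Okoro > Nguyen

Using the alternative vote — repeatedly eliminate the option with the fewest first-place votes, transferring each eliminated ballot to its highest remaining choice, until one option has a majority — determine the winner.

Nguyen

Round 1: Nguyen 4, Okoro 3, Silva 2. Silva has the fewest and is eliminated.
Round 2: Nguyen 5, Okoro 4. Nguyen has a majority.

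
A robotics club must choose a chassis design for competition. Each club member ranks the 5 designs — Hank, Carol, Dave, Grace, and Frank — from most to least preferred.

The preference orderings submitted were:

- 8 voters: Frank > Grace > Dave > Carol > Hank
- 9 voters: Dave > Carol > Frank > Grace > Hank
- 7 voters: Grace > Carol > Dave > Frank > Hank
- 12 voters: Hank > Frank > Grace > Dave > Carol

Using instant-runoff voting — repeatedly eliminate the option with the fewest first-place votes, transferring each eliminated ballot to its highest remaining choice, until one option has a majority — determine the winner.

Dave

Round 1: Hank 12, Dave 9, Frank 8, Grace 7, Carol 0. Carol has the fewest and is eliminated.
Round 2: Hank 12, Dave 9, Frank 8, Grace 7. Grace has the fewest and is eliminated.
Round 3: Dave 16, Hank 12, Frank 8. Frank has the fewest and is eliminated.
Round 4: Dave 24, Hank 12. Dave has a majority.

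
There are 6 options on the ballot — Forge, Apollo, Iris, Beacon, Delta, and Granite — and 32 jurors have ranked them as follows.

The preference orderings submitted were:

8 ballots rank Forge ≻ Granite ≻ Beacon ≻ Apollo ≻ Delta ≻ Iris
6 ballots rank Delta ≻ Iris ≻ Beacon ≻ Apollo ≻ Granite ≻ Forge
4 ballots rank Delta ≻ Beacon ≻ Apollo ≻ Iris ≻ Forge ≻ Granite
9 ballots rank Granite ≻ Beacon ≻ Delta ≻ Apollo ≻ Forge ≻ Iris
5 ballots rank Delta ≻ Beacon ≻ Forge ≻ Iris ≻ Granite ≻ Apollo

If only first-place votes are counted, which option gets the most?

First-place vote totals:
  Forge: 8
  Apollo: 0
  Iris: 0
  Beacon: 0
  Delta: 15
  Granite: 9
Delta has the most first-place votes.

Delta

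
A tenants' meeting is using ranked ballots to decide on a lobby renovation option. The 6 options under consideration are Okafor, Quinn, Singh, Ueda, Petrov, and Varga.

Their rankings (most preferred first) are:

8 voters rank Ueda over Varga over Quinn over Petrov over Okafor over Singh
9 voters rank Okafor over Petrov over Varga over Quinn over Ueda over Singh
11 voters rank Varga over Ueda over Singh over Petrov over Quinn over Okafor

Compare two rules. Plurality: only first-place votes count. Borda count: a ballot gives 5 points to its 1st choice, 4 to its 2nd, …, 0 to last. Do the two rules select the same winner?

Yes

Plurality first-place counts: Okafor 9, Quinn 0, Singh 0, Ueda 8, Petrov 0, Varga 11 → Varga.
Borda totals: Okafor 53, Quinn 53, Singh 33, Ueda 93, Petrov 74, Varga 114 → Varga.
The two rules agree on Varga.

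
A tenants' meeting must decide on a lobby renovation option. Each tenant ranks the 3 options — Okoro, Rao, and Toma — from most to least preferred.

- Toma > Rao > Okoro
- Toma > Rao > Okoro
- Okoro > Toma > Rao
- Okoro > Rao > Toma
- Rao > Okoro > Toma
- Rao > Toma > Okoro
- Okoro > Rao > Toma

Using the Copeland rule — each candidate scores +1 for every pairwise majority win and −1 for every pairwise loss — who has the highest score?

Rao

Pairwise results:
  Okoro vs Rao: Rao wins 4–3.
  Okoro vs Toma: Okoro wins 4–3.
  Rao vs Toma: Rao wins 4–3.
Copeland scores (wins − losses):
  Okoro: 1 − 1 = 0
  Rao: 2 − 0 = 2
  Toma: 0 − 2 = -2
Rao has the best Copeland score.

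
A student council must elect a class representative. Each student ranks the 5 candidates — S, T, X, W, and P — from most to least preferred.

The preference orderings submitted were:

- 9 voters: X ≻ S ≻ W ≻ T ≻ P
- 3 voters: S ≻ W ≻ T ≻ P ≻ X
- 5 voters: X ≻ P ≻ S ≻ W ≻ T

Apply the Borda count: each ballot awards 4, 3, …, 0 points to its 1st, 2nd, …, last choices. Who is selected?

X

Borda scores:
  S: 9·3 + 3·4 + 5·2 = 49
  T: 9·1 + 3·2 + 5·0 = 15
  X: 9·4 + 3·0 + 5·4 = 56
  W: 9·2 + 3·3 + 5·1 = 32
  P: 9·0 + 3·1 + 5·3 = 18
X has the highest total.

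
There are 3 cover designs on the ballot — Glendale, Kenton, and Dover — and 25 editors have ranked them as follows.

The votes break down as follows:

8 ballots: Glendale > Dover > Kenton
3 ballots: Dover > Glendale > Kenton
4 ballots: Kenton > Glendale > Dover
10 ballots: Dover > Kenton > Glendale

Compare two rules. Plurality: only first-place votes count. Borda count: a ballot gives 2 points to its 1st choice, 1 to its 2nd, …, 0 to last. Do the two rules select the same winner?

Yes

Plurality first-place counts: Glendale 8, Kenton 4, Dover 13 → Dover.
Borda totals: Glendale 23, Kenton 18, Dover 34 → Dover.
The two rules agree on Dover.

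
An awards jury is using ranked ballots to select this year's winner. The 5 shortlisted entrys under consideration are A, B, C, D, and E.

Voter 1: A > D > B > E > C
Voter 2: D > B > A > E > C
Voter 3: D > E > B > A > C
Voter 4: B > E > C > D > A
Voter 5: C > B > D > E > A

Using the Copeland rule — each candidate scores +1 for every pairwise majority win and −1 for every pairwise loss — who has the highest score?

Pairwise results:
  A vs B: B wins 4–1.
  A vs C: A wins 3–2.
  A vs D: D wins 4–1.
  A vs E: E wins 3–2.
  B vs C: B wins 4–1.
  B vs D: D wins 3–2.
  B vs E: B wins 4–1.
  C vs D: D wins 3–2.
  C vs E: E wins 4–1.
  D vs E: D wins 4–1.
Copeland scores (wins − losses):
  A: 1 − 3 = -2
  B: 3 − 1 = 2
  C: 0 − 4 = -4
  D: 4 − 0 = 4
  E: 2 − 2 = 0
D has the best Copeland score.

D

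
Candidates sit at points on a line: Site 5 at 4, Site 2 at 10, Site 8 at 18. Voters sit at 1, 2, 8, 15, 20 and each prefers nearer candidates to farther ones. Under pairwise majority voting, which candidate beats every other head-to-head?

With single-peaked preferences on a line, the Condorcet winner is the candidate closest to the median voter.
The median voter (position 8) is closest to Site 2 at 10.
Check: Site 2 vs Site 5 — voters closer to Site 2: 3 of 5.

Site 2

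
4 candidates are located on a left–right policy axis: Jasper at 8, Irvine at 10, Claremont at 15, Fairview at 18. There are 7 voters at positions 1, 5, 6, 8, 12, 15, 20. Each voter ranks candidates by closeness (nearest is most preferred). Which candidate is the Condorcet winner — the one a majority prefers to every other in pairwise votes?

With single-peaked preferences on a line, the Condorcet winner is the candidate closest to the median voter.
The median voter (position 8) is closest to Jasper at 8.
Check: Jasper vs Fairview — voters closer to Jasper: 5 of 7.

Jasper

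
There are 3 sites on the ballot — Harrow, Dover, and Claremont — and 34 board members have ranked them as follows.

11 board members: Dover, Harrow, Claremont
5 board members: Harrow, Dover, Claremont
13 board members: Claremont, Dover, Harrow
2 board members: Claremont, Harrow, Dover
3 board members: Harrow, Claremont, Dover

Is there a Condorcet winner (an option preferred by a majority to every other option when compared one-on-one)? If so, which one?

None — there is no Condorcet winner

Head-to-head results (34 voters total):
Harrow vs Dover: Dover wins 24–10.
Harrow vs Claremont: Harrow wins 19–15.
Dover vs Claremont: Claremont wins 18–16.
No candidate beats all others: Harrow beats Claremont beats Dover beats Harrow, a majority cycle.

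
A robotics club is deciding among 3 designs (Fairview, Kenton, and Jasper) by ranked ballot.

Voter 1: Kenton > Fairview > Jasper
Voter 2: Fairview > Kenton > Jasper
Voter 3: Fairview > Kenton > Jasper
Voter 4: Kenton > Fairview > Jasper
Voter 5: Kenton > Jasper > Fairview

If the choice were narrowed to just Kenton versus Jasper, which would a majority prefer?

Kenton

Ballots ranking Kenton above Jasper: 5.
Ballots ranking Jasper above Kenton: 0.
Kenton wins the head-to-head, 5–0.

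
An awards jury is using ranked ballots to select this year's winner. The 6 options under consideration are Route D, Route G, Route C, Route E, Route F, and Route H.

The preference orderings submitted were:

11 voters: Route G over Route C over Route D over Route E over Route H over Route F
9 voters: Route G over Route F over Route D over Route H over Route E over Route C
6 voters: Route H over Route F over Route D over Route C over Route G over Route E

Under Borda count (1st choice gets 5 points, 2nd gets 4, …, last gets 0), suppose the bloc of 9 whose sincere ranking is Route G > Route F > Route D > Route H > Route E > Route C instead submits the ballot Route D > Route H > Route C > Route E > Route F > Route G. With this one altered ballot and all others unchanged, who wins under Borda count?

Route D

Borda totals with the altered ballot: Route D 96, Route G 61, Route C 83, Route E 40, Route F 33, Route H 77.
The switch changes the winner from Route G to Route D.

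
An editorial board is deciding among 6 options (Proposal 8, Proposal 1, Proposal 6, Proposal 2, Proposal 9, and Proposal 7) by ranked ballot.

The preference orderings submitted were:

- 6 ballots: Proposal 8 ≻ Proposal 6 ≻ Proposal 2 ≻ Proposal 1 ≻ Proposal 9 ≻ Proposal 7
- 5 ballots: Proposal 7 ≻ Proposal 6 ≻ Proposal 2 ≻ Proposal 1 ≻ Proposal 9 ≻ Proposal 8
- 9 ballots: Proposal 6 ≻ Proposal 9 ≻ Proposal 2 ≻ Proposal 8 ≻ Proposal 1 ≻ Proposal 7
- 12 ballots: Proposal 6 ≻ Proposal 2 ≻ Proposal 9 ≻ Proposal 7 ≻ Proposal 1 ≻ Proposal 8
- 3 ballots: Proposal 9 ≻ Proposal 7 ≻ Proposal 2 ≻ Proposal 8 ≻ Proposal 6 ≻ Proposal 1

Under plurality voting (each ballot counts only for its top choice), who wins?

Proposal 6

First-place vote totals:
  Proposal 8: 6
  Proposal 1: 0
  Proposal 6: 21
  Proposal 2: 0
  Proposal 9: 3
  Proposal 7: 5
Proposal 6 has the most first-place votes.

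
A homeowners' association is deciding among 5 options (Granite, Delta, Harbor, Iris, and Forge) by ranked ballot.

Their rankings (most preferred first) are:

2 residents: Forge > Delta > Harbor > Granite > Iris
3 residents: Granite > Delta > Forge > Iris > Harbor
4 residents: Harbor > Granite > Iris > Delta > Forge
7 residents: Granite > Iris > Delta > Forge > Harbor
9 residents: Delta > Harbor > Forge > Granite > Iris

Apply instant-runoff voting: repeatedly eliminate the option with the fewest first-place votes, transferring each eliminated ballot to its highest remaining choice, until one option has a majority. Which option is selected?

Round 1: Granite 10, Delta 9, Harbor 4, Forge 2, Iris 0. Iris has the fewest and is eliminated.
Round 2: Granite 10, Delta 9, Harbor 4, Forge 2. Forge has the fewest and is eliminated.
Round 3: Delta 11, Granite 10, Harbor 4. Harbor has the fewest and is eliminated.
Round 4: Granite 14, Delta 11. Granite has a majority.

Granite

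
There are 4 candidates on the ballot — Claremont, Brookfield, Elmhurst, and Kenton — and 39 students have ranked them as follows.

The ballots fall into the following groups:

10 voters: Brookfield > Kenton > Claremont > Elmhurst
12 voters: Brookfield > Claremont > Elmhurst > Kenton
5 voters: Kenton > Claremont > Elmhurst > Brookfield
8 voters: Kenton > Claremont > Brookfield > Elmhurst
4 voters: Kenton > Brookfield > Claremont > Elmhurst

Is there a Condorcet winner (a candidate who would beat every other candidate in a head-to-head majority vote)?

Head-to-head results (39 voters total):
Claremont vs Brookfield: Brookfield wins 26–13.
Claremont vs Elmhurst: Claremont wins 39–0.
Claremont vs Kenton: Kenton wins 27–12.
Brookfield vs Elmhurst: Brookfield wins 34–5.
Brookfield vs Kenton: Brookfield wins 22–17.
Elmhurst vs Kenton: Kenton wins 27–12.
Brookfield beats each rival — Claremont (26–13), Elmhurst (34–5), Kenton (22–17) — so Brookfield is the Condorcet winner.

Yes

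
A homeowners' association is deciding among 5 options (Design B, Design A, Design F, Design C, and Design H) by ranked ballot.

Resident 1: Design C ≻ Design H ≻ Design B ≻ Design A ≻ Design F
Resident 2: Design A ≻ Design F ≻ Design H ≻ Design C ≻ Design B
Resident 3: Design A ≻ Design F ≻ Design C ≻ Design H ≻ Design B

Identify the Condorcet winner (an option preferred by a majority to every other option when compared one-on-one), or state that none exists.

Design A

Head-to-head results (3 voters total):
Design B vs Design A: Design A wins 2–1.
Design B vs Design F: Design F wins 2–1.
Design B vs Design C: Design C wins 3–0.
Design B vs Design H: Design H wins 3–0.
Design A vs Design F: Design A wins 3–0.
Design A vs Design C: Design A wins 2–1.
Design A vs Design H: Design A wins 2–1.
Design F vs Design C: Design F wins 2–1.
Design F vs Design H: Design F wins 2–1.
Design C vs Design H: Design C wins 2–1.
Design A beats each rival — Design B (2–1), Design F (3–0), Design C (2–1), Design H (2–1) — so Design A is the Condorcet winner.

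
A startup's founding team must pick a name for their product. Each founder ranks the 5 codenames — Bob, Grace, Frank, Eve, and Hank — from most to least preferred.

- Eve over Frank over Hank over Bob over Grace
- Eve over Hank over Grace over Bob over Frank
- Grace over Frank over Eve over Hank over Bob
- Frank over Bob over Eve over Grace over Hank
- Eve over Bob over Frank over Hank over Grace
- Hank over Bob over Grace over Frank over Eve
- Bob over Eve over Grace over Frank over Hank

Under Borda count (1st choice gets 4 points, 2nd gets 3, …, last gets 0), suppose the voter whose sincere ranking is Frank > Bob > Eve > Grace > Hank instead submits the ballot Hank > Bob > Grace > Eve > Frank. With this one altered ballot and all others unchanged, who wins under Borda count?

Borda totals with the altered ballot: Bob 15, Grace 12, Frank 10, Eve 18, Hank 15.
The winner is unchanged: still Eve.

Eve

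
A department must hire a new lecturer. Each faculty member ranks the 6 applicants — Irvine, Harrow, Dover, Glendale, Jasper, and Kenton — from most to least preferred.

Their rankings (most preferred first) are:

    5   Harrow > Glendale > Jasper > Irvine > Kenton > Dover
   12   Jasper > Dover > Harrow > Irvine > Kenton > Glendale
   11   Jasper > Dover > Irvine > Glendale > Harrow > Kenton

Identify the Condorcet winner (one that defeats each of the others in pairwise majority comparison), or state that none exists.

Head-to-head results (28 voters total):
Irvine vs Harrow: Harrow wins 17–11.
Irvine vs Dover: Dover wins 23–5.
Irvine vs Glendale: Irvine wins 23–5.
Irvine vs Jasper: Jasper wins 28–0.
Irvine vs Kenton: Irvine wins 28–0.
Harrow vs Dover: Dover wins 23–5.
Harrow vs Glendale: Harrow wins 17–11.
Harrow vs Jasper: Jasper wins 23–5.
Harrow vs Kenton: Harrow wins 28–0.
Dover vs Glendale: Dover wins 23–5.
Dover vs Jasper: Jasper wins 28–0.
Dover vs Kenton: Dover wins 23–5.
Glendale vs Jasper: Jasper wins 23–5.
Glendale vs Kenton: Glendale wins 16–12.
Jasper vs Kenton: Jasper wins 28–0.
Jasper beats each rival — Irvine (28–0), Harrow (23–5), Dover (28–0), Glendale (23–5), Kenton (28–0) — so Jasper is the Condorcet winner.

Jasper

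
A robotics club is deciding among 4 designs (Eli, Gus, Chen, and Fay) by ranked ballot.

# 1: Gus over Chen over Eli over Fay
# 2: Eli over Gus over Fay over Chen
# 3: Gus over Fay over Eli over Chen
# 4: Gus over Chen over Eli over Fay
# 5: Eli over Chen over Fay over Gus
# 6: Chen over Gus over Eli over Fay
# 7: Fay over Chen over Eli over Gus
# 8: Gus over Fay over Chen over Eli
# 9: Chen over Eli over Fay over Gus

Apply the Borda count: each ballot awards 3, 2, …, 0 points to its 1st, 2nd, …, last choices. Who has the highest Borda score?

Borda scores:
  Eli: 1 + 3 + 1 + 1 + 3 + 1 + 1 + 0 + 2 = 13
  Gus: 3 + 2 + 3 + 3 + 0 + 2 + 0 + 3 + 0 = 16
  Chen: 2 + 0 + 0 + 2 + 2 + 3 + 2 + 1 + 3 = 15
  Fay: 0 + 1 + 2 + 0 + 1 + 0 + 3 + 2 + 1 = 10
Gus has the highest total.

Gus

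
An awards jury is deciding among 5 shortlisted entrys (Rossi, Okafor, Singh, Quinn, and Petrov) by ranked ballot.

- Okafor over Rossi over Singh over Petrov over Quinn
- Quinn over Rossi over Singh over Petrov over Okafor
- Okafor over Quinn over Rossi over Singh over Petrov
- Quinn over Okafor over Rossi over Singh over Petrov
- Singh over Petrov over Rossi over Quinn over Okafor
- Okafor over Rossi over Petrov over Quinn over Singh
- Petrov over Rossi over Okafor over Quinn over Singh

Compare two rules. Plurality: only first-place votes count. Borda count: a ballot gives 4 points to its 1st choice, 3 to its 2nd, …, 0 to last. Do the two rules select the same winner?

No

Plurality first-place counts: Rossi 0, Okafor 3, Singh 1, Quinn 2, Petrov 1 → Okafor.
Borda totals: Rossi 18, Okafor 17, Singh 10, Quinn 14, Petrov 11 → Rossi.
The two rules disagree: plurality picks Okafor, Borda picks Rossi.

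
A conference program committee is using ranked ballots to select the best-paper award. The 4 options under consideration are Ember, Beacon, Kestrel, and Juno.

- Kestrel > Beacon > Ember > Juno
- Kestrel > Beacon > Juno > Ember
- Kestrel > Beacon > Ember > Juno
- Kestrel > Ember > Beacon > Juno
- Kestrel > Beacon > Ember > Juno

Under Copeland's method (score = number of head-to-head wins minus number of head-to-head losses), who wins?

Pairwise results:
  Ember vs Beacon: Beacon wins 4–1.
  Ember vs Kestrel: Kestrel wins 5–0.
  Ember vs Juno: Ember wins 4–1.
  Beacon vs Kestrel: Kestrel wins 5–0.
  Beacon vs Juno: Beacon wins 5–0.
  Kestrel vs Juno: Kestrel wins 5–0.
Copeland scores (wins − losses):
  Ember: 1 − 2 = -1
  Beacon: 2 − 1 = 1
  Kestrel: 3 − 0 = 3
  Juno: 0 − 3 = -3
Kestrel has the best Copeland score.

Kestrel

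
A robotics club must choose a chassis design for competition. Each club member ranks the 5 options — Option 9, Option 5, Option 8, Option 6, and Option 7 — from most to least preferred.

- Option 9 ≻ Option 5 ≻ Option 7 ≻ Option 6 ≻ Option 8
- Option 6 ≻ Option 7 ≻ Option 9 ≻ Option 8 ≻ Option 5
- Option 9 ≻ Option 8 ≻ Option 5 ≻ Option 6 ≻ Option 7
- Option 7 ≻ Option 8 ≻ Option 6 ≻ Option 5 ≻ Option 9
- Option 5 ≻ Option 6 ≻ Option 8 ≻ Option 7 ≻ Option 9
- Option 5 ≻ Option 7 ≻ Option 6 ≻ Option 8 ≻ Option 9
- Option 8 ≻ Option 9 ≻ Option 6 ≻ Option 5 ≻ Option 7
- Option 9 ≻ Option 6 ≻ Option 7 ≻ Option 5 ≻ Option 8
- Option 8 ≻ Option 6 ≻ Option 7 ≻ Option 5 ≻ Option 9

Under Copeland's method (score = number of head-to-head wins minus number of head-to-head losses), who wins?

Option 6

Pairwise results:
  Option 9 vs Option 5: Option 9 wins 5–4.
  Option 9 vs Option 8: Option 8 wins 5–4.
  Option 9 vs Option 6: Option 6 wins 5–4.
  Option 9 vs Option 7: Option 7 wins 5–4.
  Option 5 vs Option 8: Option 8 wins 5–4.
  Option 5 vs Option 6: Option 6 wins 5–4.
  Option 5 vs Option 7: Option 5 wins 5–4.
  Option 8 vs Option 6: Option 6 wins 5–4.
  Option 8 vs Option 7: Option 7 wins 5–4.
  Option 6 vs Option 7: Option 6 wins 6–3.
Copeland scores (wins − losses):
  Option 9: 1 − 3 = -2
  Option 5: 1 − 3 = -2
  Option 8: 2 − 2 = 0
  Option 6: 4 − 0 = 4
  Option 7: 2 − 2 = 0
Option 6 has the best Copeland score.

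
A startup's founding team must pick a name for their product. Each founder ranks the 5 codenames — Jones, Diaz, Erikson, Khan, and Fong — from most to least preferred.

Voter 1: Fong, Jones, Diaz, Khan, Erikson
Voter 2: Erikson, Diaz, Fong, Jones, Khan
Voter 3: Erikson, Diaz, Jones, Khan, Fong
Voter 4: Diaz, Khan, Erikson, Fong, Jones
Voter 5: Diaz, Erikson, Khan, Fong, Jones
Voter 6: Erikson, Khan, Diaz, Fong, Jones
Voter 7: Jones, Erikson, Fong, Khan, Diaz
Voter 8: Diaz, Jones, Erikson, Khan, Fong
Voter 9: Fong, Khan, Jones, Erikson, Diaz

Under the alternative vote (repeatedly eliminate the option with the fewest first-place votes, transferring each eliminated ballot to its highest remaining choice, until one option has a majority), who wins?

Round 1: Diaz 3, Erikson 3, Fong 2, Jones 1, Khan 0. Khan has the fewest and is eliminated.
Round 2: Diaz 3, Erikson 3, Fong 2, Jones 1. Jones has the fewest and is eliminated.
Round 3: Erikson 4, Diaz 3, Fong 2. Fong has the fewest and is eliminated.
Round 4: Erikson 5, Diaz 4. Erikson has a majority.

Erikson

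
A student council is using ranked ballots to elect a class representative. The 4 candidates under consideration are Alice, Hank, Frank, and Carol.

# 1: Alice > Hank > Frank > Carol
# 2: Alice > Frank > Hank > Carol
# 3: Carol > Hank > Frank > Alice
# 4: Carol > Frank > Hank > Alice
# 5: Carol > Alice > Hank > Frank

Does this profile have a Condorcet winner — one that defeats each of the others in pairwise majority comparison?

Head-to-head results (5 voters total):
Alice vs Hank: Alice wins 3–2.
Alice vs Frank: Alice wins 3–2.
Alice vs Carol: Carol wins 3–2.
Hank vs Frank: Hank wins 3–2.
Hank vs Carol: Carol wins 3–2.
Frank vs Carol: Carol wins 3–2.
Carol beats each rival — Alice (3–2), Hank (3–2), Frank (3–2) — so Carol is the Condorcet winner.

Yes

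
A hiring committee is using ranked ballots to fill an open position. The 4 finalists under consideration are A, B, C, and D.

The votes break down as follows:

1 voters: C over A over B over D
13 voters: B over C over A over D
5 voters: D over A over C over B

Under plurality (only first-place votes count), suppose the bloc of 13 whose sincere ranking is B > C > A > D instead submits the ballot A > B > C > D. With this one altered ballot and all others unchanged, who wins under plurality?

First-place totals with the altered ballot: A 13, B 0, C 1, D 5.
The switch changes the winner from B to A.

A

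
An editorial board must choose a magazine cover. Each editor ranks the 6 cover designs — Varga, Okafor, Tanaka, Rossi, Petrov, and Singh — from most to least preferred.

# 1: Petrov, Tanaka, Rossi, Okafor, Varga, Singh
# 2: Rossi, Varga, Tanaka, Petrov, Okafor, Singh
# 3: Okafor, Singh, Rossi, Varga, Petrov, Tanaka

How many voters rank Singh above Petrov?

1

Ballots ranking Singh above Petrov: 1.
Ballots ranking Petrov above Singh: 2.
So 1 of 3 voters prefer Singh to Petrov.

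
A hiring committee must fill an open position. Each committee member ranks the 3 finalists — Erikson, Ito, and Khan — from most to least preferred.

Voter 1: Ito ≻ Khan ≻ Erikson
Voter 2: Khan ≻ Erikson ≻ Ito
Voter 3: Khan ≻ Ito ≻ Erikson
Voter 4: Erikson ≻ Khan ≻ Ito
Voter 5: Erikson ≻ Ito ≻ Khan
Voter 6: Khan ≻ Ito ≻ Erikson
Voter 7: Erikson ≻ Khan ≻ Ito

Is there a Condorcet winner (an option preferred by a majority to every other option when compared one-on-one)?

Head-to-head results (7 voters total):
Erikson vs Ito: Erikson wins 4–3.
Erikson vs Khan: Khan wins 4–3.
Ito vs Khan: Khan wins 5–2.
Khan beats each rival — Erikson (4–3), Ito (5–2) — so Khan is the Condorcet winner.

Yes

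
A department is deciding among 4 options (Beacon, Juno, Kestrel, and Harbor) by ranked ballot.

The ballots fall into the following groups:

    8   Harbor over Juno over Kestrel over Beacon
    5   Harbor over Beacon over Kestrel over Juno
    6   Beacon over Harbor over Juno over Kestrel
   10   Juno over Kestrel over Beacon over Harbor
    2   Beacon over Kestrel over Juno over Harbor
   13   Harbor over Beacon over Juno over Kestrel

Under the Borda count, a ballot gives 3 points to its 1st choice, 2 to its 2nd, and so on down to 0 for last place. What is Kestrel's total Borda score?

37

Borda scores:
  Beacon: 8·0 + 5·2 + 6·3 + 10·1 + 2·3 + 13·2 = 70
  Juno: 8·2 + 5·0 + 6·1 + 10·3 + 2·1 + 13·1 = 67
  Kestrel: 8·1 + 5·1 + 6·0 + 10·2 + 2·2 + 13·0 = 37
  Harbor: 8·3 + 5·3 + 6·2 + 10·0 + 2·0 + 13·3 = 90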